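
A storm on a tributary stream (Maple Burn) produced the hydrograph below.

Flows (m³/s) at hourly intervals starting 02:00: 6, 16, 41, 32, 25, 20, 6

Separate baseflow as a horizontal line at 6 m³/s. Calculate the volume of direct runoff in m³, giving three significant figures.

Direct-runoff ordinates (Q − Q_b): 0.0, 10.0, 35.0, 26.0, 19.0, 14.0, 0.0 m³/s.
ΣQ_DR = 104.0 m³/s.
With Δt = 1 h = 3600 s, V = ΣQ_DR · Δt = 104.0 × 3600 = 3.74 × 10^5 m³.

V ≈ 3.74 × 10^5 m³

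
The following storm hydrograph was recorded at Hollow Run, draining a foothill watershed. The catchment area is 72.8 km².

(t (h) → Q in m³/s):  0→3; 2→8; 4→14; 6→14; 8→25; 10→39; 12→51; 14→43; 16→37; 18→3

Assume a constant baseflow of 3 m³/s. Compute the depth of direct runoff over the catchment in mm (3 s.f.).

d ≈ 20.5 mm

Direct runoff: 0.0, 5.0, 11.0, 11.0, 22.0, 36.0, 48.0, 40.0, 34.0, 0.0 m³/s; ΣQ_DR = 207.0 m³/s.
V = ΣQ_DR · Δt = 207.0 × 7200 s = 1.490 × 10^6 m³.
Over A = 72.8 km², depth = V / A = 20.5 mm.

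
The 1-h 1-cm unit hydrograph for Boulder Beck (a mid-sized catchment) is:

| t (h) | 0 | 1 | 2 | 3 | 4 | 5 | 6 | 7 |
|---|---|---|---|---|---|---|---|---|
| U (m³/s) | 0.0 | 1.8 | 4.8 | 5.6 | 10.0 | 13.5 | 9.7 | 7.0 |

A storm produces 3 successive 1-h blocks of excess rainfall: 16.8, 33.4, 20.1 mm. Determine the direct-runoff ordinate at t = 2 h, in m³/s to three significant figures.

By discrete convolution, Q_j = Σ (P_i / 10 mm) · U_{j−i}.
At t = 2 h (j=2): Q = (16.8/10)·4.8 + (33.4/10)·1.8 + (20.1/10)·0.0 = 14.1 m³/s.

Q ≈ 14.1 m³/s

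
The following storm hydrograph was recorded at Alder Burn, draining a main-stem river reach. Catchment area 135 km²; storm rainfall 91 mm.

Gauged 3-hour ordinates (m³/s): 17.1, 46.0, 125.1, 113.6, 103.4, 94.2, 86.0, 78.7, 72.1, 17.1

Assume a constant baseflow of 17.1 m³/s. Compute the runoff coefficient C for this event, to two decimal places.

C ≈ 0.51

ΣQ_DR = 582.3 m³/s; V = ΣQ_DR·Δt = 6.289 × 10^6 m³.
Runoff depth d = V / A = 46.58 mm.
C = d / P = 46.58 / 91 = 0.51.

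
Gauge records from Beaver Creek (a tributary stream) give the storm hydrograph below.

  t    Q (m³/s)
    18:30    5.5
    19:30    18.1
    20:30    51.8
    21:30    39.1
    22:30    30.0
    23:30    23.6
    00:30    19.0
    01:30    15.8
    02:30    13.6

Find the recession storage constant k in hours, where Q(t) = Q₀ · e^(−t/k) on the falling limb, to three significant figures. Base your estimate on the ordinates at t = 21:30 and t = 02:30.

On the falling limb, Q drops from 39.1 to 13.6 m³/s between t = 21:30 and t = 02:30 (Δt = 5 h).
k = −Δt / ln(Q₂/Q₁) = −5 / ln(13.6/39.1) = 4.73 h.

k ≈ 4.73 h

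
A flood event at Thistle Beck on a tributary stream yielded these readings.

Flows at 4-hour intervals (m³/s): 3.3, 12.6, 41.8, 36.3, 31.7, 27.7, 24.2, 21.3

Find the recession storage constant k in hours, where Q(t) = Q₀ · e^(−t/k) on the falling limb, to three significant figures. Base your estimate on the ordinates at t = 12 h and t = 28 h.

On the falling limb, Q drops from 36.3 to 21.3 m³/s between t = 12 h and t = 28 h (Δt = 16 h).
k = −Δt / ln(Q₂/Q₁) = −16 / ln(21.3/36.3) = 30.0 h.

k ≈ 30.0 h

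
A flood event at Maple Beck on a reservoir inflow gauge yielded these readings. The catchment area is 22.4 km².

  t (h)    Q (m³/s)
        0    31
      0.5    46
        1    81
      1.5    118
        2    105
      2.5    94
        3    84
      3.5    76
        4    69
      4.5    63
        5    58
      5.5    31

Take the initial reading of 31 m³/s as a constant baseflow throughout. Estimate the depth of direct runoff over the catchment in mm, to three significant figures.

Direct runoff: 0.0, 15.0, 50.0, 87.0, 74.0, 63.0, 53.0, 45.0, 38.0, 32.0, 27.0, 0.0 m³/s; ΣQ_DR = 484.0 m³/s.
V = ΣQ_DR · Δt = 484.0 × 1800 s = 8.712 × 10^5 m³.
Over A = 22.4 km², depth = V / A = 38.9 mm.

d ≈ 38.9 mm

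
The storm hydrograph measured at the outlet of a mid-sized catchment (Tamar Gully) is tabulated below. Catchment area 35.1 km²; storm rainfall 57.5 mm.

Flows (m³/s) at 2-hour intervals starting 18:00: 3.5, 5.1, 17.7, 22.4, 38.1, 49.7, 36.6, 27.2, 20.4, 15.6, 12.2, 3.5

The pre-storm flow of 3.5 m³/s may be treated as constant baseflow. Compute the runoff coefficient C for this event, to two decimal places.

ΣQ_DR = 210.0 m³/s; V = ΣQ_DR·Δt = 1.512 × 10^6 m³.
Runoff depth d = V / A = 43.08 mm.
C = d / P = 43.08 / 57.5 = 0.75.

C ≈ 0.75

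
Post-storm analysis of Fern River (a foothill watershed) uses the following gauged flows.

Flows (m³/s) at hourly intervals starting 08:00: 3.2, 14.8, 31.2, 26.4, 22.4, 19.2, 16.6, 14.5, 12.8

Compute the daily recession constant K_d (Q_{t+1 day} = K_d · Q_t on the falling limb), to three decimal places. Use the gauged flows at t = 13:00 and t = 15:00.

K_d ≈ 0.034

Between t = 13:00 and t = 15:00 the flow falls from 19.2 to 14.5 m³/s over 2×1 h = 2 h.
Per-interval ratio K = (14.5/19.2)^(1/2) = 0.8690; K_d = K^(24/1) = 0.034.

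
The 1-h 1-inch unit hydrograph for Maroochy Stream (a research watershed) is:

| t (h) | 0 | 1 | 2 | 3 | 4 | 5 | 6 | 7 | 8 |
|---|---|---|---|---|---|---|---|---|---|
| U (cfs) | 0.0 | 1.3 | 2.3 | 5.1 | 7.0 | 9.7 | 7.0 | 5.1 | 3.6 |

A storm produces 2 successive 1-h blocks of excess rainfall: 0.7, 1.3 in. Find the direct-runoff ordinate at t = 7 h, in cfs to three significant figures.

Q ≈ 12.7 cfs

By discrete convolution, Q_j = Σ (P_i / 1 in) · U_{j−i}.
At t = 7 h (j=7): Q = (0.7/1)·5.1 + (1.3/1)·7.0 = 12.7 cfs.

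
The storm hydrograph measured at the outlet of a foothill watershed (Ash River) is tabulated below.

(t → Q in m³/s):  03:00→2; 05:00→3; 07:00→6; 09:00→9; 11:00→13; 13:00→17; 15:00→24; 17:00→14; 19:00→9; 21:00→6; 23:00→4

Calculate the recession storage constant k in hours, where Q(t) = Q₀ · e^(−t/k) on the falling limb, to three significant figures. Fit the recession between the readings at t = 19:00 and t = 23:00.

On the falling limb, Q drops from 9 to 4 m³/s between t = 19:00 and t = 23:00 (Δt = 4 h).
k = −Δt / ln(Q₂/Q₁) = −4 / ln(4/9) = 4.93 h.

k ≈ 4.93 h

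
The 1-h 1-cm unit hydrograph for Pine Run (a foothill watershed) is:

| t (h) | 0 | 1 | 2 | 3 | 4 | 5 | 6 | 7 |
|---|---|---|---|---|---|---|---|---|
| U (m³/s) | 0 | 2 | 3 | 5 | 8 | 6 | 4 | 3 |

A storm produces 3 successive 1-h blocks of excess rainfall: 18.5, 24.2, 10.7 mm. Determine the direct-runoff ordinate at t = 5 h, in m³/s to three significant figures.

Q ≈ 35.8 m³/s

By discrete convolution, Q_j = Σ (P_i / 10 mm) · U_{j−i}.
At t = 5 h (j=5): Q = (18.5/10)·6 + (24.2/10)·8 + (10.7/10)·5 = 35.8 m³/s.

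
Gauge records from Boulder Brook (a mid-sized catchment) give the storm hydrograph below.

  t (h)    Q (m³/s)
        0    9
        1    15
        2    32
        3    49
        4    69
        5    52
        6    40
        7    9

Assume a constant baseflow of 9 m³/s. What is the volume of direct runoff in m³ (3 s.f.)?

Direct-runoff ordinates (Q − Q_b): 0.0, 6.0, 23.0, 40.0, 60.0, 43.0, 31.0, 0.0 m³/s.
ΣQ_DR = 203.0 m³/s.
With Δt = 1 h = 3600 s, V = ΣQ_DR · Δt = 203.0 × 3600 = 7.31 × 10^5 m³.

V ≈ 7.31 × 10^5 m³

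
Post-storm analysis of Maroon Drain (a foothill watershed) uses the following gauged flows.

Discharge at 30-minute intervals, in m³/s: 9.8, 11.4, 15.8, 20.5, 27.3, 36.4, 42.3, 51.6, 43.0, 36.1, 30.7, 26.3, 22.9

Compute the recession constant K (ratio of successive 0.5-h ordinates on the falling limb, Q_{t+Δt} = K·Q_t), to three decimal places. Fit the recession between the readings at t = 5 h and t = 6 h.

Using the recession-limb readings at t = 5 h and t = 6 h: Q falls from 30.7 to 22.9 m³/s over 2 intervals.
K = (Q₂/Q₁)^(1/2) = (22.9/30.7)^(1/2) = 0.864.

K ≈ 0.864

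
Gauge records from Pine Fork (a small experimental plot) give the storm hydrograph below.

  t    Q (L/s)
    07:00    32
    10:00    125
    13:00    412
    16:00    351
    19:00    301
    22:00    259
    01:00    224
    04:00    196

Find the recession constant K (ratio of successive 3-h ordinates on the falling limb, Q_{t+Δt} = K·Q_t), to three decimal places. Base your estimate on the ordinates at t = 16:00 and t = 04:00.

Using the recession-limb readings at t = 16:00 and t = 04:00: Q falls from 351 to 196 L/s over 4 intervals.
K = (Q₂/Q₁)^(1/4) = (196/351)^(1/4) = 0.864.

K ≈ 0.864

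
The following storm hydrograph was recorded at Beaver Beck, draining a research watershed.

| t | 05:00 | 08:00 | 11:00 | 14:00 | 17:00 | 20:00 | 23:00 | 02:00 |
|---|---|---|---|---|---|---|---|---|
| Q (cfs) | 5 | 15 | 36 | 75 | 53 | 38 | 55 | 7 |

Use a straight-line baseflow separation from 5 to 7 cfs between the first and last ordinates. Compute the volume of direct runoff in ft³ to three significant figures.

V ≈ 2.55 × 10^6 ft³

Direct-runoff ordinates (Q − Q_b): 0.00, 9.71, 30.43, 69.14, 46.86, 31.57, 48.29, 0.00 cfs.
ΣQ_DR = 236.0 cfs.
With Δt = 3 h = 10800 s, V = ΣQ_DR · Δt = 236.0 × 10800 = 2.55 × 10^6 ft³.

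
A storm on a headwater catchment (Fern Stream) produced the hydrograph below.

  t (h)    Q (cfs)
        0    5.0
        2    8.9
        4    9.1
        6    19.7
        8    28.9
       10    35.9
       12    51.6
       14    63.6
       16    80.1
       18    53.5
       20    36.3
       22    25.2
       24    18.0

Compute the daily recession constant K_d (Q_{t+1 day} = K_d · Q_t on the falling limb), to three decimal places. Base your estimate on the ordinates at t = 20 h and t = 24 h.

Between t = 20 h and t = 24 h the flow falls from 36.3 to 18.0 cfs over 2×2 h = 4 h.
Per-interval ratio K = (18.0/36.3)^(1/2) = 0.7042; K_d = K^(24/2) = 0.015.

K_d ≈ 0.015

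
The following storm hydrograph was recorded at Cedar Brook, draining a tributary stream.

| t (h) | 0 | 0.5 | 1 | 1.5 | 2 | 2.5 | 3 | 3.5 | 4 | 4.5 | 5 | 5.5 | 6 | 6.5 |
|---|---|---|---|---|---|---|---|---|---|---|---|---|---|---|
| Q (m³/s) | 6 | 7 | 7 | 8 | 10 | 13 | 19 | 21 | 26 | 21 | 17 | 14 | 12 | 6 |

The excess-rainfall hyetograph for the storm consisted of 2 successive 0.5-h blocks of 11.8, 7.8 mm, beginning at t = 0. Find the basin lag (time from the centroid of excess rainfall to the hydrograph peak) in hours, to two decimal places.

t_L ≈ 3.55 h

Centroid of excess rainfall: t_c = Σ P_i·t̄_i / ΣP_i = 0.4490 h (block centres at 0.25, 0.75 h).
Hydrograph peak occurs at t = 4 h, so basin lag t_L = 4 − 0.4490 = 3.55 h.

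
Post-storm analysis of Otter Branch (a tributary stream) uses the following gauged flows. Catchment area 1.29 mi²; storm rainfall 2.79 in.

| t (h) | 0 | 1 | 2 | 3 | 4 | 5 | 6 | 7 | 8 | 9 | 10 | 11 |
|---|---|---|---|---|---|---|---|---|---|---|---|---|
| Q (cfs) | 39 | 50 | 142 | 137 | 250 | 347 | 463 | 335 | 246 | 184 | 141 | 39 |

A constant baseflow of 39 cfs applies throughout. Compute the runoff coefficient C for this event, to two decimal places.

C ≈ 0.82

ΣQ_DR = 1905 cfs; V = ΣQ_DR·Δt = 6.858 × 10^6 ft³.
Runoff depth d = V / A = 2.288 in.
C = d / P = 2.288 / 2.79 = 0.82.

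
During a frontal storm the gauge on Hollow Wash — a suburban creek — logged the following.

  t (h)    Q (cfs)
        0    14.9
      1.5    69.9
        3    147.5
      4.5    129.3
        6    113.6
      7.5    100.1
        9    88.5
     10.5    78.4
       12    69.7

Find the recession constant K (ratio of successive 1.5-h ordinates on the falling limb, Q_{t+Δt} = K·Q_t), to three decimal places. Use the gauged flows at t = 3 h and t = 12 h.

K ≈ 0.883

Using the recession-limb readings at t = 3 h and t = 12 h: Q falls from 147.5 to 69.7 cfs over 6 intervals.
K = (Q₂/Q₁)^(1/6) = (69.7/147.5)^(1/6) = 0.883.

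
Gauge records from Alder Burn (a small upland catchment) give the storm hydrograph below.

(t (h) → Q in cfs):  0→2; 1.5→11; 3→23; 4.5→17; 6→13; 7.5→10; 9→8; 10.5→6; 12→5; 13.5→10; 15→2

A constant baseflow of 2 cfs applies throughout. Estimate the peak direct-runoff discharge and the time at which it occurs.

Q_p = 21.0 cfs at t = 3 h

Subtracting baseflow gives direct-runoff ordinates: 0.0, 9.0, 21.0, 15.0, 11.0, 8.0, 6.0, 4.0, 3.0, 8.0, 0.0 cfs.
The maximum is 21.0 cfs, occurring at the reading for t = 3 h.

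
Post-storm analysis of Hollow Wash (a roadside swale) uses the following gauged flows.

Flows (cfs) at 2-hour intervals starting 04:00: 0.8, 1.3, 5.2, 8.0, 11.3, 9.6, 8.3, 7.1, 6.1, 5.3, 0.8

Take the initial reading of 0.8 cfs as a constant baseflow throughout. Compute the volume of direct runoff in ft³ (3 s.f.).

V ≈ 3.96 × 10^5 ft³

Direct-runoff ordinates (Q − Q_b): 0.0, 0.5, 4.4, 7.2, 10.5, 8.8, 7.5, 6.3, 5.3, 4.5, 0.0 cfs.
ΣQ_DR = 55.00 cfs.
With Δt = 2 h = 7200 s, V = ΣQ_DR · Δt = 55.00 × 7200 = 3.96 × 10^5 ft³.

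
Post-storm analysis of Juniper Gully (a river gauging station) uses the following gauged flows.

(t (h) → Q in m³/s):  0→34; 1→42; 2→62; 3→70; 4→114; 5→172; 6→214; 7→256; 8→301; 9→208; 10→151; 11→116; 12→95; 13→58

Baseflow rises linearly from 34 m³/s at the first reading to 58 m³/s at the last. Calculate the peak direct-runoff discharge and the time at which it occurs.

Q_p = 252.23 m³/s at t = 8 h

Subtracting baseflow gives direct-runoff ordinates: 0.00, 6.15, 24.31, 30.46, 72.62, 128.77, 168.92, 209.08, 252.23, 157.38, 98.54, 61.69, 38.85, 0.00 m³/s.
The maximum is 252.23 m³/s, occurring at the reading for t = 8 h.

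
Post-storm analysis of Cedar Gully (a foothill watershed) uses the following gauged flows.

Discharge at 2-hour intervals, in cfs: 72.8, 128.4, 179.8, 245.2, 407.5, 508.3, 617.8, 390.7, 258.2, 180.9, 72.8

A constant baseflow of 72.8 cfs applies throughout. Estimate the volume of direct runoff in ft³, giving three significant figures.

Direct-runoff ordinates (Q − Q_b): 0.0, 55.6, 107.0, 172.4, 334.7, 435.5, 545.0, 317.9, 185.4, 108.1, 0.0 cfs.
ΣQ_DR = 2262 cfs.
With Δt = 2 h = 7200 s, V = ΣQ_DR · Δt = 2262 × 7200 = 1.63 × 10^7 ft³.

V ≈ 1.63 × 10^7 ft³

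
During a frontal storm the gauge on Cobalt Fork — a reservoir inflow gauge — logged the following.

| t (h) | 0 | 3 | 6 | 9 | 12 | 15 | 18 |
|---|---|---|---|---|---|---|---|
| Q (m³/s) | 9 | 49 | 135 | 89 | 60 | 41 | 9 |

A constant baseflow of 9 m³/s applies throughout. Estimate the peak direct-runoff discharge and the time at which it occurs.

Subtracting baseflow gives direct-runoff ordinates: 0.0, 40.0, 126.0, 80.0, 51.0, 32.0, 0.0 m³/s.
The maximum is 126.0 m³/s, occurring at the reading for t = 6 h.

Q_p = 126.0 m³/s at t = 6 h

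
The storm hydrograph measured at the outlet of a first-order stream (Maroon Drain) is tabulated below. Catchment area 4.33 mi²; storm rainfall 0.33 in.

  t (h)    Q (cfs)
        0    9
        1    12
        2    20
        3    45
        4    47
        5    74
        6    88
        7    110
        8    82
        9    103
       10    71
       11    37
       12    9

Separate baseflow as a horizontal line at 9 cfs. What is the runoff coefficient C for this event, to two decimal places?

ΣQ_DR = 590.0 cfs; V = ΣQ_DR·Δt = 2.124 × 10^6 ft³.
Runoff depth d = V / A = 0.2111 in.
C = d / P = 0.2111 / 0.33 = 0.64.

C ≈ 0.64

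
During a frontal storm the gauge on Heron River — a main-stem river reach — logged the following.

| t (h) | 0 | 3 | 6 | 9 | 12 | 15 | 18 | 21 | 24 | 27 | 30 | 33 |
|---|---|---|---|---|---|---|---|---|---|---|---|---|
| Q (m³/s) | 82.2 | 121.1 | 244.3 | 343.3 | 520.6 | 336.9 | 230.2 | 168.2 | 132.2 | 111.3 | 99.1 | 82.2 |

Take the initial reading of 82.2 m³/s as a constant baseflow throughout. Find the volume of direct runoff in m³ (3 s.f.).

Direct-runoff ordinates (Q − Q_b): 0.0, 38.9, 162.1, 261.1, 438.4, 254.7, 148.0, 86.0, 50.0, 29.1, 16.9, 0.0 m³/s.
ΣQ_DR = 1485 m³/s.
With Δt = 3 h = 10800 s, V = ΣQ_DR · Δt = 1485 × 10800 = 1.60 × 10^7 m³.

V ≈ 1.60 × 10^7 m³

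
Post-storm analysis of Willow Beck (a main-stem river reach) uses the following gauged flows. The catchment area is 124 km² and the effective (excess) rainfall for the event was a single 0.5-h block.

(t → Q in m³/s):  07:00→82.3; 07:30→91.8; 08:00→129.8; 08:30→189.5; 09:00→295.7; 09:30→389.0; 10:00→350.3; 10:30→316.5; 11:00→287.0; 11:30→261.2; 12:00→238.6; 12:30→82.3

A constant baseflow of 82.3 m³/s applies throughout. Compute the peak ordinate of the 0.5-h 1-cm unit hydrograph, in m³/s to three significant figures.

U_p ≈ 122 m³/s

Direct runoff: 0.0, 9.5, 47.5, 107.2, 213.4, 306.7, 268.0, 234.2, 204.7, 178.9, 156.3, 0.0 m³/s; ΣQ_DR = 1726 m³/s, peak = 306.7 m³/s.
Runoff depth d = ΣQ_DR·Δt / A = 1726 × 1800 / (124 km²) = 25.06 mm.
The 1-cm UH is the DRH scaled by (10 mm)/d, so U_p = 306.7 × 10/25.06 = 122 m³/s.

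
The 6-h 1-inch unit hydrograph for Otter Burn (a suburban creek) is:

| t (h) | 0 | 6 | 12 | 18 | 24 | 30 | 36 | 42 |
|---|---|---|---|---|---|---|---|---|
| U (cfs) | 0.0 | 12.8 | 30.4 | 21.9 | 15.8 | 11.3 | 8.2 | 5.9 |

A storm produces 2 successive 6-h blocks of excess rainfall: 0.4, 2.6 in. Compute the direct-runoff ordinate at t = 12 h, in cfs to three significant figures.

Q ≈ 45.4 cfs

By discrete convolution, Q_j = Σ (P_i / 1 in) · U_{j−i}.
At t = 12 h (j=2): Q = (0.4/1)·30.4 + (2.6/1)·12.8 = 45.4 cfs.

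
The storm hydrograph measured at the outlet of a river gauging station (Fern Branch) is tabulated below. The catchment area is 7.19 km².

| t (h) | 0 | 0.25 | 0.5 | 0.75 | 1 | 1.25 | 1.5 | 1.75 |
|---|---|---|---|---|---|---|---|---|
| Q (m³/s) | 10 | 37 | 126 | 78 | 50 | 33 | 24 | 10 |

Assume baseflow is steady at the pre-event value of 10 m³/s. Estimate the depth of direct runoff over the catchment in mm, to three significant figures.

Direct runoff: 0.0, 27.0, 116.0, 68.0, 40.0, 23.0, 14.0, 0.0 m³/s; ΣQ_DR = 288.0 m³/s.
V = ΣQ_DR · Δt = 288.0 × 900 s = 2.592 × 10^5 m³.
Over A = 7.19 km², depth = V / A = 36.1 mm.

d ≈ 36.1 mm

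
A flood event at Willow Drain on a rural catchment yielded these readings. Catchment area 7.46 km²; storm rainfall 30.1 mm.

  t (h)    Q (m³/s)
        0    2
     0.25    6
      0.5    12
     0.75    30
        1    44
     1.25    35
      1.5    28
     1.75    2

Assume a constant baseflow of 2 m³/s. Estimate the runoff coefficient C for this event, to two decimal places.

ΣQ_DR = 143.0 m³/s; V = ΣQ_DR·Δt = 1.287 × 10^5 m³.
Runoff depth d = V / A = 17.25 mm.
C = d / P = 17.25 / 30.1 = 0.57.

C ≈ 0.57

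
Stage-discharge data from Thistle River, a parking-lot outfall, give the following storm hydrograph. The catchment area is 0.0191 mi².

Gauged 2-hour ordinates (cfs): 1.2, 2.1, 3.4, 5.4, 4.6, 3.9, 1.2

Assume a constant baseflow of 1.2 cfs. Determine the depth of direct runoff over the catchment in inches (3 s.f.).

Direct runoff: 0.0, 0.9, 2.2, 4.2, 3.4, 2.7, 0.0 cfs; ΣQ_DR = 13.40 cfs.
V = ΣQ_DR · Δt = 13.40 × 7200 s = 96480 ft³.
Over A = 0.0191 mi², depth = V / A = 2.17 in.

d ≈ 2.17 in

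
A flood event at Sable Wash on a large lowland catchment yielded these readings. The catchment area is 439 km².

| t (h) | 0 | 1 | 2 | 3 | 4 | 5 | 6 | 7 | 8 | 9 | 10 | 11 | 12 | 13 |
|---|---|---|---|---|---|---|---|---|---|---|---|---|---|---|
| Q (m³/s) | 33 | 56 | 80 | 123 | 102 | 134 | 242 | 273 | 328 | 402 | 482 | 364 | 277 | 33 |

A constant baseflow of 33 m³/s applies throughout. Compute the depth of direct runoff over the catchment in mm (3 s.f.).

d ≈ 20.2 mm

Direct runoff: 0.0, 23.0, 47.0, 90.0, 69.0, 101.0, 209.0, 240.0, 295.0, 369.0, 449.0, 331.0, 244.0, 0.0 m³/s; ΣQ_DR = 2467 m³/s.
V = ΣQ_DR · Δt = 2467 × 3600 s = 8.881 × 10^6 m³.
Over A = 439 km², depth = V / A = 20.2 mm.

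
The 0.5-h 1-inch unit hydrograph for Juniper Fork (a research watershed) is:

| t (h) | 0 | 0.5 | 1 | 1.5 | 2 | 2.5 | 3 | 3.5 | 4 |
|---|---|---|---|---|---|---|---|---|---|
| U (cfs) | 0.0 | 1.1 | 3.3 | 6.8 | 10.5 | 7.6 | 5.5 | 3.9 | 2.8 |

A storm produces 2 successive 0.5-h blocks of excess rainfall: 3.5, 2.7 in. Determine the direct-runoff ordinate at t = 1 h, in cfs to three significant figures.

By discrete convolution, Q_j = Σ (P_i / 1 in) · U_{j−i}.
At t = 1 h (j=2): Q = (3.5/1)·3.3 + (2.7/1)·1.1 = 14.5 cfs.

Q ≈ 14.5 cfs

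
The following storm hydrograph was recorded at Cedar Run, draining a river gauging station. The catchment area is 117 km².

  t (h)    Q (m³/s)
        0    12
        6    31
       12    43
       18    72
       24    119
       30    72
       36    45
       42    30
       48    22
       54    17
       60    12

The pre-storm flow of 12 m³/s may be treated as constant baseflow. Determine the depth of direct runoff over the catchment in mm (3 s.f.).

d ≈ 63.3 mm

Direct runoff: 0.0, 19.0, 31.0, 60.0, 107.0, 60.0, 33.0, 18.0, 10.0, 5.0, 0.0 m³/s; ΣQ_DR = 343.0 m³/s.
V = ΣQ_DR · Δt = 343.0 × 21600 s = 7.409 × 10^6 m³.
Over A = 117 km², depth = V / A = 63.3 mm.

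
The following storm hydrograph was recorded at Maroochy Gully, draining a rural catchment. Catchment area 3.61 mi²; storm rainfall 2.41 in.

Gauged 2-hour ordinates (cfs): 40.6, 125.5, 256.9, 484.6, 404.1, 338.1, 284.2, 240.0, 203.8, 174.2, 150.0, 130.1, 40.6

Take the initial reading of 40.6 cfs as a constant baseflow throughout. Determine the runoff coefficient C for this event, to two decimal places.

C ≈ 0.84

ΣQ_DR = 2345 cfs; V = ΣQ_DR·Δt = 1.688 × 10^7 ft³.
Runoff depth d = V / A = 2.013 in.
C = d / P = 2.013 / 2.41 = 0.84.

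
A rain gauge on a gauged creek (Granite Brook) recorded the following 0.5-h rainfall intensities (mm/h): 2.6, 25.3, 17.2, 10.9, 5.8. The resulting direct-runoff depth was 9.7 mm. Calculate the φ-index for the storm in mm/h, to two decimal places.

φ ≈ 11.55 mm/h

Only the 2 blocks with intensity above φ contribute runoff: 25.3, 17.2 mm/h.
Σ(I−φ)·Δt = d  ⇒  (25.3+17.2 − 2φ)·0.5 = 9.7
φ = (42.50 − 9.7/0.5) / 2 = 11.55 mm/h.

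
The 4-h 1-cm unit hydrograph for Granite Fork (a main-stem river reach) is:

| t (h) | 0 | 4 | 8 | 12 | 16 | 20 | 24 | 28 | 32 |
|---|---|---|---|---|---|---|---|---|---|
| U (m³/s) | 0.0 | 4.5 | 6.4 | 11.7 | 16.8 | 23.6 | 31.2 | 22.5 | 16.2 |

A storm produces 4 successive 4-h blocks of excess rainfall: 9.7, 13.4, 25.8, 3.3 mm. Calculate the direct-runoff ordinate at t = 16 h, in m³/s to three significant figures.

Q ≈ 50.0 m³/s

By discrete convolution, Q_j = Σ (P_i / 10 mm) · U_{j−i}.
At t = 16 h (j=4): Q = (9.7/10)·16.8 + (13.4/10)·11.7 + (25.8/10)·6.4 + (3.3/10)·4.5 = 50.0 m³/s.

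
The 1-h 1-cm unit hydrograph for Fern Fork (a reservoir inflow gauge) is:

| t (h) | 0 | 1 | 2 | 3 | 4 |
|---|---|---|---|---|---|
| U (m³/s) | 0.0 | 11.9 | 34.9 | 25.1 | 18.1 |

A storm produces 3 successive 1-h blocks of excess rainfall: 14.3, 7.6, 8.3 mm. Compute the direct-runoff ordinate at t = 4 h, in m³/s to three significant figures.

By discrete convolution, Q_j = Σ (P_i / 10 mm) · U_{j−i}.
At t = 4 h (j=4): Q = (14.3/10)·18.1 + (7.6/10)·25.1 + (8.3/10)·34.9 = 73.9 m³/s.

Q ≈ 73.9 m³/s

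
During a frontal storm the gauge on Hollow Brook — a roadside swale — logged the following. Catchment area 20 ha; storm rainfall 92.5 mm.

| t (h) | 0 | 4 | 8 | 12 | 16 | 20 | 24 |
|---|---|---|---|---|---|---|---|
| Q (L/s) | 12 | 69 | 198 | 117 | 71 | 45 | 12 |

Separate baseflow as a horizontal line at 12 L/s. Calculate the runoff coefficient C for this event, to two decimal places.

C ≈ 0.34

ΣQ_DR = 440.0 L/s; V = ΣQ_DR·Δt = 6.336 × 10^6 L.
Runoff depth d = V / A = 31.68 mm.
C = d / P = 31.68 / 92.5 = 0.34.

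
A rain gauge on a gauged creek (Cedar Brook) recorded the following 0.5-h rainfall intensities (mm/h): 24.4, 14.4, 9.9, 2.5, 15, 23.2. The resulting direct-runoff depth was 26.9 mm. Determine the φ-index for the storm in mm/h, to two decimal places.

Only the 5 blocks with intensity above φ contribute runoff: 24.4, 14.4, 9.9, 15, 23.2 mm/h.
Σ(I−φ)·Δt = d  ⇒  (24.4+14.4+9.9+15+23.2 − 5φ)·0.5 = 26.9
φ = (86.90 − 26.9/0.5) / 5 = 6.62 mm/h.

φ ≈ 6.62 mm/h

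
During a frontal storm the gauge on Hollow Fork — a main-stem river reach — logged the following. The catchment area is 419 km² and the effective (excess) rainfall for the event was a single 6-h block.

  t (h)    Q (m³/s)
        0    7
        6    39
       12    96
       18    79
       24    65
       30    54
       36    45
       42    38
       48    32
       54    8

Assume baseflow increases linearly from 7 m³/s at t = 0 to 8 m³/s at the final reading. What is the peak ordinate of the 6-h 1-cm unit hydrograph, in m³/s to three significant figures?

U_p ≈ 44.4 m³/s

Direct runoff: 0.00, 31.89, 88.78, 71.67, 57.56, 46.44, 37.33, 30.22, 24.11, 0.00 m³/s; ΣQ_DR = 388.0 m³/s, peak = 88.78 m³/s.
Runoff depth d = ΣQ_DR·Δt / A = 388.0 × 21600 / (419 km²) = 20.00 mm.
The 1-cm UH is the DRH scaled by (10 mm)/d, so U_p = 88.78 × 10/20.00 = 44.4 m³/s.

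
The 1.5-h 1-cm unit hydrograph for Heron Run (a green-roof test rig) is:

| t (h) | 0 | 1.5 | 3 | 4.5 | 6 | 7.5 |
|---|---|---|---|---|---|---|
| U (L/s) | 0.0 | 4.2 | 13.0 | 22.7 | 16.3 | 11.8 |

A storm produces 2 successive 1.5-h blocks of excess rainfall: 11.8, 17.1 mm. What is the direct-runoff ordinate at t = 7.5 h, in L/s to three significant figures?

By discrete convolution, Q_j = Σ (P_i / 10 mm) · U_{j−i}.
At t = 7.5 h (j=5): Q = (11.8/10)·11.8 + (17.1/10)·16.3 = 41.8 L/s.

Q ≈ 41.8 L/s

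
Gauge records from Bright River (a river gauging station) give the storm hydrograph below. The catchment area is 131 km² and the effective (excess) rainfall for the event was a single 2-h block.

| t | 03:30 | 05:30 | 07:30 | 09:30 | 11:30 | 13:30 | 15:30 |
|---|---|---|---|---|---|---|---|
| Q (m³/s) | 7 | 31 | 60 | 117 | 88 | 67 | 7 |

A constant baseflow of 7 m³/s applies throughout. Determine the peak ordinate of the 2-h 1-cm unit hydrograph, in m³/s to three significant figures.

Direct runoff: 0.0, 24.0, 53.0, 110.0, 81.0, 60.0, 0.0 m³/s; ΣQ_DR = 328.0 m³/s, peak = 110.0 m³/s.
Runoff depth d = ΣQ_DR·Δt / A = 328.0 × 7200 / (131 km²) = 18.03 mm.
The 1-cm UH is the DRH scaled by (10 mm)/d, so U_p = 110.0 × 10/18.03 = 61.0 m³/s.

U_p ≈ 61.0 m³/s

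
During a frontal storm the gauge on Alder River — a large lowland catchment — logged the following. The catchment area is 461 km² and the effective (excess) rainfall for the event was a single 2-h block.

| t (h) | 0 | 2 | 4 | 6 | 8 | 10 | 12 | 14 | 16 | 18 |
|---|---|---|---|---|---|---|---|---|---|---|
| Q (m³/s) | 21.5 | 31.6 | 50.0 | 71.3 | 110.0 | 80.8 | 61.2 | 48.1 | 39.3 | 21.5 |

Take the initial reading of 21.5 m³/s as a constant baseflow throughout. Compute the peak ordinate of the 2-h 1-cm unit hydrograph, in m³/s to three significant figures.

Direct runoff: 0.0, 10.1, 28.5, 49.8, 88.5, 59.3, 39.7, 26.6, 17.8, 0.0 m³/s; ΣQ_DR = 320.3 m³/s, peak = 88.5 m³/s.
Runoff depth d = ΣQ_DR·Δt / A = 320.3 × 7200 / (461 km²) = 5.003 mm.
The 1-cm UH is the DRH scaled by (10 mm)/d, so U_p = 88.5 × 10/5.003 = 177 m³/s.

U_p ≈ 177 m³/s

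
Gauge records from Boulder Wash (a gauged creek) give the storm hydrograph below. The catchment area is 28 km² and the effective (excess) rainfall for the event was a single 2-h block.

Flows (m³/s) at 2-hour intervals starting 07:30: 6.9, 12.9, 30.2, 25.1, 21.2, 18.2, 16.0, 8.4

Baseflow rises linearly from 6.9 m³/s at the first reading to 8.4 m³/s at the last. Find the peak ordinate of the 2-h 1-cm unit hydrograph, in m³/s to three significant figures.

U_p ≈ 11.4 m³/s

Direct runoff: 0.00, 5.79, 22.87, 17.56, 13.44, 10.23, 7.81, 0.00 m³/s; ΣQ_DR = 77.70 m³/s, peak = 22.87 m³/s.
Runoff depth d = ΣQ_DR·Δt / A = 77.70 × 7200 / (28 km²) = 19.98 mm.
The 1-cm UH is the DRH scaled by (10 mm)/d, so U_p = 22.87 × 10/19.98 = 11.4 m³/s.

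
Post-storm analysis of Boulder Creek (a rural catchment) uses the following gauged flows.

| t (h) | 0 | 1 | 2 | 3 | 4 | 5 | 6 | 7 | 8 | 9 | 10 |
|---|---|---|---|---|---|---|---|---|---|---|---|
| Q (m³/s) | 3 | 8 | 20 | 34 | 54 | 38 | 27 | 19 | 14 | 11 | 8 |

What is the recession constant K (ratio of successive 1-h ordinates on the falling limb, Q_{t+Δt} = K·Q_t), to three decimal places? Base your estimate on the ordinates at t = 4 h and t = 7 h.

Using the recession-limb readings at t = 4 h and t = 7 h: Q falls from 54 to 19 m³/s over 3 intervals.
K = (Q₂/Q₁)^(1/3) = (19/54)^(1/3) = 0.706.

K ≈ 0.706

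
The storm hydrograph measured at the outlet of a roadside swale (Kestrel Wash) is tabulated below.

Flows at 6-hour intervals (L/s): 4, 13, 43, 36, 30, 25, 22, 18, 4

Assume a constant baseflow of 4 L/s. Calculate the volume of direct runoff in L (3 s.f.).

V ≈ 3.43 × 10^6 L

Direct-runoff ordinates (Q − Q_b): 0.0, 9.0, 39.0, 32.0, 26.0, 21.0, 18.0, 14.0, 0.0 L/s.
ΣQ_DR = 159.0 L/s.
With Δt = 6 h = 21600 s, V = ΣQ_DR · Δt = 159.0 × 21600 = 3.43 × 10^6 L.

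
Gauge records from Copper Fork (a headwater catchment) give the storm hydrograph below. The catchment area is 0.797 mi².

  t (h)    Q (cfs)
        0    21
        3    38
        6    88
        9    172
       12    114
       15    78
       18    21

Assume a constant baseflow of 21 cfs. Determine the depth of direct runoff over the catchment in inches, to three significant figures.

Direct runoff: 0.0, 17.0, 67.0, 151.0, 93.0, 57.0, 0.0 cfs; ΣQ_DR = 385.0 cfs.
V = ΣQ_DR · Δt = 385.0 × 10800 s = 4.158 × 10^6 ft³.
Over A = 0.797 mi², depth = V / A = 2.25 in.

d ≈ 2.25 in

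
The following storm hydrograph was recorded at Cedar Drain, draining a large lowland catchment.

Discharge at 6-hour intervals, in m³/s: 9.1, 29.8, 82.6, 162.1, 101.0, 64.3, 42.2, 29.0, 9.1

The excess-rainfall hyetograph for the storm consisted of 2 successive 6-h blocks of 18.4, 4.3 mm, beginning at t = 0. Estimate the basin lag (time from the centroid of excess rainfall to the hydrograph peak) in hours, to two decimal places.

Centroid of excess rainfall: t_c = Σ P_i·t̄_i / ΣP_i = 4.1366 h (block centres at 3, 9 h).
Hydrograph peak occurs at t = 18 h, so basin lag t_L = 18 − 4.1366 = 13.86 h.

t_L ≈ 13.86 h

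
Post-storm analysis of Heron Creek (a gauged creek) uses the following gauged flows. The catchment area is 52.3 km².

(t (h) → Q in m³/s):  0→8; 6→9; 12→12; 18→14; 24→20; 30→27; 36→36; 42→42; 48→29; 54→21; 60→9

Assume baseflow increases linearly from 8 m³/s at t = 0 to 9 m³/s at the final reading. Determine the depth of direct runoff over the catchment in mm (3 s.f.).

d ≈ 55.1 mm

Direct runoff: 0.00, 0.90, 3.80, 5.70, 11.60, 18.50, 27.40, 33.30, 20.20, 12.10, 0.00 m³/s; ΣQ_DR = 133.5 m³/s.
V = ΣQ_DR · Δt = 133.5 × 21600 s = 2.884 × 10^6 m³.
Over A = 52.3 km², depth = V / A = 55.1 mm.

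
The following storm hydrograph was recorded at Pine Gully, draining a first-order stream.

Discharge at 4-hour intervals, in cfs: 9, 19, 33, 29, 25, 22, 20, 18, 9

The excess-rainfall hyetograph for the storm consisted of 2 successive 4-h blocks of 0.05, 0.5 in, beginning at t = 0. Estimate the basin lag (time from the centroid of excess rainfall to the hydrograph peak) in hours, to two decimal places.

t_L ≈ 2.36 h

Centroid of excess rainfall: t_c = Σ P_i·t̄_i / ΣP_i = 5.6364 h (block centres at 2, 6 h).
Hydrograph peak occurs at t = 8 h, so basin lag t_L = 8 − 5.6364 = 2.36 h.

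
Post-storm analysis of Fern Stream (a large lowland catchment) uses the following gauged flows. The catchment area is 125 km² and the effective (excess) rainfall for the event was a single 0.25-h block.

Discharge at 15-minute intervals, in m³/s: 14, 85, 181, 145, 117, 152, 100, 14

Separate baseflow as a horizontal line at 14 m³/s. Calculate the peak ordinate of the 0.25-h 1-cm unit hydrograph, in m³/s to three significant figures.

U_p ≈ 333 m³/s

Direct runoff: 0.0, 71.0, 167.0, 131.0, 103.0, 138.0, 86.0, 0.0 m³/s; ΣQ_DR = 696.0 m³/s, peak = 167.0 m³/s.
Runoff depth d = ΣQ_DR·Δt / A = 696.0 × 900 / (125 km²) = 5.011 mm.
The 1-cm UH is the DRH scaled by (10 mm)/d, so U_p = 167.0 × 10/5.011 = 333 m³/s.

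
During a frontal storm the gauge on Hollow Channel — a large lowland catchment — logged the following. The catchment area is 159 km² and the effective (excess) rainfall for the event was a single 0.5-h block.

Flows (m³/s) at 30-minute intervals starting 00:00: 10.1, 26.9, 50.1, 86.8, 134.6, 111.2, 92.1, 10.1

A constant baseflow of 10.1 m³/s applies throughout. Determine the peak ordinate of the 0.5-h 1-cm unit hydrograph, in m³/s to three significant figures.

Direct runoff: 0.0, 16.8, 40.0, 76.7, 124.5, 101.1, 82.0, 0.0 m³/s; ΣQ_DR = 441.1 m³/s, peak = 124.5 m³/s.
Runoff depth d = ΣQ_DR·Δt / A = 441.1 × 1800 / (159 km²) = 4.994 mm.
The 1-cm UH is the DRH scaled by (10 mm)/d, so U_p = 124.5 × 10/4.994 = 249 m³/s.

U_p ≈ 249 m³/s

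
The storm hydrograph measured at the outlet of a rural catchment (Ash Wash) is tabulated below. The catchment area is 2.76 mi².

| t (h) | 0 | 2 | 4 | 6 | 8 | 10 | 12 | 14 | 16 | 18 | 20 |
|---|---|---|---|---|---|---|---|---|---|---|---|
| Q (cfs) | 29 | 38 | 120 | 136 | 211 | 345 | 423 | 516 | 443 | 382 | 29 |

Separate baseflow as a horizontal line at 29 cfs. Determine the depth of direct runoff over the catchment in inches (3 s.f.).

Direct runoff: 0.0, 9.0, 91.0, 107.0, 182.0, 316.0, 394.0, 487.0, 414.0, 353.0, 0.0 cfs; ΣQ_DR = 2353 cfs.
V = ΣQ_DR · Δt = 2353 × 7200 s = 1.694 × 10^7 ft³.
Over A = 2.76 mi², depth = V / A = 2.64 in.

d ≈ 2.64 in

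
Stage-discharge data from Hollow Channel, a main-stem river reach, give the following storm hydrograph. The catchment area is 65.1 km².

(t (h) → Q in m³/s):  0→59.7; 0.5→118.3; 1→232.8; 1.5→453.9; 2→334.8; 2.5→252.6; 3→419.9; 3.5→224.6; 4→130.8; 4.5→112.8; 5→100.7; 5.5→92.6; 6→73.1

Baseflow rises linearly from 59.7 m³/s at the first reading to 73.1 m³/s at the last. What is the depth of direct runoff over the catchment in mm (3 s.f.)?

d ≈ 48.2 mm

Direct runoff: 0.00, 57.48, 170.87, 390.85, 270.63, 187.32, 353.50, 157.08, 62.17, 43.05, 29.83, 20.62, 0.00 m³/s; ΣQ_DR = 1743 m³/s.
V = ΣQ_DR · Δt = 1743 × 1800 s = 3.138 × 10^6 m³.
Over A = 65.1 km², depth = V / A = 48.2 mm.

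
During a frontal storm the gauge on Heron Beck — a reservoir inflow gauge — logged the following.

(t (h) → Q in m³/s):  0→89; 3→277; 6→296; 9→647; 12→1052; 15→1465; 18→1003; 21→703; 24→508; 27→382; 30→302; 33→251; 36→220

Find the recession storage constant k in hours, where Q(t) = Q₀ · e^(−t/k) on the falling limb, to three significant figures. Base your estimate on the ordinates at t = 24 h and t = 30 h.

On the falling limb, Q drops from 508 to 302 m³/s between t = 24 h and t = 30 h (Δt = 6 h).
k = −Δt / ln(Q₂/Q₁) = −6 / ln(302/508) = 11.5 h.

k ≈ 11.5 h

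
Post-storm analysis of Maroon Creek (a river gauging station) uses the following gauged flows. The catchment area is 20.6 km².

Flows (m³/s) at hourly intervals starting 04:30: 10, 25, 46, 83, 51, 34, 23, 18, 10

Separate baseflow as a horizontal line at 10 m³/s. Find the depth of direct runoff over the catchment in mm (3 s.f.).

d ≈ 36.7 mm

Direct runoff: 0.0, 15.0, 36.0, 73.0, 41.0, 24.0, 13.0, 8.0, 0.0 m³/s; ΣQ_DR = 210.0 m³/s.
V = ΣQ_DR · Δt = 210.0 × 3600 s = 7.560 × 10^5 m³.
Over A = 20.6 km², depth = V / A = 36.7 mm.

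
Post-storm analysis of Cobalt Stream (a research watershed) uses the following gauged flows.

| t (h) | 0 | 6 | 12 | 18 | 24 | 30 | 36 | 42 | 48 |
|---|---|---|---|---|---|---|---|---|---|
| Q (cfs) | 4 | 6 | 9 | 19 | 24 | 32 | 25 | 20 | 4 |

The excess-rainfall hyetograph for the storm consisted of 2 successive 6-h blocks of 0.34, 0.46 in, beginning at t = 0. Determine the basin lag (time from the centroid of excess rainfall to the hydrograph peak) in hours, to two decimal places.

Centroid of excess rainfall: t_c = Σ P_i·t̄_i / ΣP_i = 6.4500 h (block centres at 3, 9 h).
Hydrograph peak occurs at t = 30 h, so basin lag t_L = 30 − 6.4500 = 23.55 h.

t_L ≈ 23.55 h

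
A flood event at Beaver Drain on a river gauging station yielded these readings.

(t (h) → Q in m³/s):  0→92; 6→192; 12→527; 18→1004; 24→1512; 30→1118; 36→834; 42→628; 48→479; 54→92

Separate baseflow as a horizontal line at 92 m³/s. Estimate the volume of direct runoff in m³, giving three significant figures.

Direct-runoff ordinates (Q − Q_b): 0.0, 100.0, 435.0, 912.0, 1420.0, 1026.0, 742.0, 536.0, 387.0, 0.0 m³/s.
ΣQ_DR = 5558 m³/s.
With Δt = 6 h = 21600 s, V = ΣQ_DR · Δt = 5558 × 21600 = 1.20 × 10^8 m³.

V ≈ 1.20 × 10^8 m³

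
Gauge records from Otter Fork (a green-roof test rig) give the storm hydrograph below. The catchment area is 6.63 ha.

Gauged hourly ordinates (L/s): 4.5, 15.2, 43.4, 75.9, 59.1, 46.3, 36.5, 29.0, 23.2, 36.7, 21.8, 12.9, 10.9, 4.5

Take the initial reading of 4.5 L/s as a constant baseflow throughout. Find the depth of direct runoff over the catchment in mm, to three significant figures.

d ≈ 19.4 mm

Direct runoff: 0.0, 10.7, 38.9, 71.4, 54.6, 41.8, 32.0, 24.5, 18.7, 32.2, 17.3, 8.4, 6.4, 0.0 L/s; ΣQ_DR = 356.9 L/s.
V = ΣQ_DR · Δt = 356.9 × 3600 s = 1.285 × 10^6 L.
Over A = 6.63 ha, depth = V / A = 19.4 mm.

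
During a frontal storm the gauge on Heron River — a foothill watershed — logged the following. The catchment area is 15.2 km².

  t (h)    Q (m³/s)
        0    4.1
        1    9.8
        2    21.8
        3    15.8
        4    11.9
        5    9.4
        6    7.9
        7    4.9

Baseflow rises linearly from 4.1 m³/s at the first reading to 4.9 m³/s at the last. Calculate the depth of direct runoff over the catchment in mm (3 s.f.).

Direct runoff: 0.00, 5.59, 17.47, 11.36, 7.34, 4.73, 3.11, 0.00 m³/s; ΣQ_DR = 49.60 m³/s.
V = ΣQ_DR · Δt = 49.60 × 3600 s = 1.786 × 10^5 m³.
Over A = 15.2 km², depth = V / A = 11.7 mm.

d ≈ 11.7 mm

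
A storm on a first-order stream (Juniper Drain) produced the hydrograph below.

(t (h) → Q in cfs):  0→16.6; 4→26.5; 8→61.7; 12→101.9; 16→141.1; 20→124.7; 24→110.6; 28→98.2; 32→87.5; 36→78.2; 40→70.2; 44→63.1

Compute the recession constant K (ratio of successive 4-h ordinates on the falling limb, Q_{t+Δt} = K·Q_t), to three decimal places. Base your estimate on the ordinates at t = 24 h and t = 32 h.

K ≈ 0.889

Using the recession-limb readings at t = 24 h and t = 32 h: Q falls from 110.6 to 87.5 cfs over 2 intervals.
K = (Q₂/Q₁)^(1/2) = (87.5/110.6)^(1/2) = 0.889.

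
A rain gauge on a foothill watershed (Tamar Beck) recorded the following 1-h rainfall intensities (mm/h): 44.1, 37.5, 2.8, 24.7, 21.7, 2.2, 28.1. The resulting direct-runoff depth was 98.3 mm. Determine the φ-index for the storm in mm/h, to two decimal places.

φ ≈ 11.56 mm/h

Only the 5 blocks with intensity above φ contribute runoff: 44.1, 37.5, 24.7, 21.7, 28.1 mm/h.
Σ(I−φ)·Δt = d  ⇒  (44.1+37.5+24.7+21.7+28.1 − 5φ)·1 = 98.3
φ = (156.1 − 98.3/1) / 5 = 11.56 mm/h.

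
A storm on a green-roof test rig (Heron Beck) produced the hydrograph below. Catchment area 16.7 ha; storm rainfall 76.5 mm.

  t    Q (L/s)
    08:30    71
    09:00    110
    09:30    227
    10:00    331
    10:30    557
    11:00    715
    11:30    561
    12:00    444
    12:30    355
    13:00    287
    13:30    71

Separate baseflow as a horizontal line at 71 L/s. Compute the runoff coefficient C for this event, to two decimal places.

C ≈ 0.42

ΣQ_DR = 2948 L/s; V = ΣQ_DR·Δt = 5.306 × 10^6 L.
Runoff depth d = V / A = 31.77 mm.
C = d / P = 31.77 / 76.5 = 0.42.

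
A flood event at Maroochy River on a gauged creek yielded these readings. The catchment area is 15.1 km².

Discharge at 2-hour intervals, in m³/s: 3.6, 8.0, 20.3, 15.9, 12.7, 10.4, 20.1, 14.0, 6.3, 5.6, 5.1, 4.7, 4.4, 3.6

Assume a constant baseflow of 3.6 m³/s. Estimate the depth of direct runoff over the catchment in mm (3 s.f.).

d ≈ 40.2 mm

Direct runoff: 0.0, 4.4, 16.7, 12.3, 9.1, 6.8, 16.5, 10.4, 2.7, 2.0, 1.5, 1.1, 0.8, 0.0 m³/s; ΣQ_DR = 84.30 m³/s.
V = ΣQ_DR · Δt = 84.30 × 7200 s = 6.070 × 10^5 m³.
Over A = 15.1 km², depth = V / A = 40.2 mm.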